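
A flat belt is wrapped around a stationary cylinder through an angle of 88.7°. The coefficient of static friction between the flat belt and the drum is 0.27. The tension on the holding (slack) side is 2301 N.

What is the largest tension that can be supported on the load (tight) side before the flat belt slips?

At impending slip the capstan equation gives T₂/T₁ = e^{μβ} with β in radians.
β = 88.7° × π/180 = 1.548 rad.
e^{μβ} = e^{0.27×1.548} = 1.519.
T₂ = T₁ · e^{μβ} = 2301 × 1.519 = 3490 N.

T_max ≈ 3490 N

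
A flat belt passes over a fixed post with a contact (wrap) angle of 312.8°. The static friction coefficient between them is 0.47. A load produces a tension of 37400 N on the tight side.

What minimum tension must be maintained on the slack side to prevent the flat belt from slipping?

T_min ≈ 2870 N

Capstan equation at impending slip: T_tight/T_slack = e^{μβ}.
β = 312.8° = 5.459 rad; e^{μβ} = e^{0.47×5.459} = 13.01.
T_slack = T_tight / e^{μβ} = 37400 / 13.01 = 2870 N.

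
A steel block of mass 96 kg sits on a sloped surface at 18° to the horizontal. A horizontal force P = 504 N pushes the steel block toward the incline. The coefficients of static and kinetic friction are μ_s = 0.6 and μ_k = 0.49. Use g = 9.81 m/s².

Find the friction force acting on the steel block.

The horizontal push has a component P sin θ into the surface, so N = m g cos θ + P sin θ = 895.7 + 155.7 = 1051 N.
Parallel to the incline: P cos θ − m g sin θ = 479.3 − 291 = 188.3 N; the friction needed to balance this is 188.3 N acting down the slope.
The limit of static friction is μ_s N = 630.8 N.
|f_req| = 188.3 ≤ 630.8 N → the steel block is in equilibrium; friction equals the required value.

f ≈ 188 N (down the incline)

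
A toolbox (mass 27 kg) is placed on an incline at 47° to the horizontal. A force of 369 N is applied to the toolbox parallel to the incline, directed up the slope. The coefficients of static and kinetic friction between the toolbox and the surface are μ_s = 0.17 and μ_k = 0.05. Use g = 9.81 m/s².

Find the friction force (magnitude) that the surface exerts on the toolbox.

f ≈ 9.03 N (down the incline)

The normal reaction is N = m g cos θ = 180.6 N.
The friction needed for equilibrium is m g sin θ − P = 193.7 − 369 = -175.3 N, measured positive up-slope.
Static friction can supply at most μ_s N = 30.71 N.
Since |-175.3| > 30.71 N, static friction cannot hold it; the toolbox slides up the incline and kinetic friction applies: f = μ_k N = 0.05 × 180.6 = 9.03 N.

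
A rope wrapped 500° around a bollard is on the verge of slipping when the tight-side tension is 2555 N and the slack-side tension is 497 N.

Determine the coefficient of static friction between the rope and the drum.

μ ≈ 0.188

T₂/T₁ = e^{μβ} → μ = ln(T₂/T₁)/β.
β = 500° = 8.727 rad.
μ = ln(2555/497)/8.727 = ln(5.141)/8.727 = 0.188.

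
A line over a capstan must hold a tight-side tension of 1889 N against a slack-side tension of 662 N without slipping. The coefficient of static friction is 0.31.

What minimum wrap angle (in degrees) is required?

T₂/T₁ = e^{μβ} → β = ln(T₂/T₁)/μ.
β = ln(1889/662)/0.31 = 1.049/0.31 = 3.382 rad.
In degrees: β = 3.382 × 180/π = 194°.

β_min ≈ 194°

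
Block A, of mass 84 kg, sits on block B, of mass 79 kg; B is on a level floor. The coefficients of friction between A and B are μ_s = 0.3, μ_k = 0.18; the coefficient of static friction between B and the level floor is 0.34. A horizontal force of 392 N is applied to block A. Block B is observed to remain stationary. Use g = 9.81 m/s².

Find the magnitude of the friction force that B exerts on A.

Between the blocks, N₁ = m_A g = 824 N.
Maximum static friction on A from B: μ_s N₁ = 0.3×824 = 247.2 N.
P = 392 N exceeds that limit, so A slips over B and the interface friction becomes kinetic: f₁ = μ_k N₁ = 0.18×824 = 148 N.
B experiences an equal 148 N forward from A (third law). B is in equilibrium, so the floor supplies f₂ = 148 N of static friction (limit μ_s(m_A+m_B)g = 543.7 N, not exceeded).

f ≈ 148 N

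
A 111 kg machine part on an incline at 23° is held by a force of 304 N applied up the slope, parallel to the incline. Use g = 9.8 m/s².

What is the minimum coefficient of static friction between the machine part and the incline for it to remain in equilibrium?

μ_s,min ≈ 0.121

N = m g cos θ = 1001 N.
Friction must make up the shortfall along the incline: f = m g sin θ − P = 425 − 304 = 121 N.
At the threshold f = μ_s N, so μ_s,min = 121/1001 = 0.121.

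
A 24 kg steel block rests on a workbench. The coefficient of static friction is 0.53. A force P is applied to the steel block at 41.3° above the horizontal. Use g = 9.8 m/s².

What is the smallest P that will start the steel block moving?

P ≈ 113 N

N = m g − P sin α (the pull lifts the steel block).
At impending slip, P cos α = μ_s N = μ_s (m g − P sin α).
Solving: P (cos α + μ_s sin α) = μ_s m g → P = 0.53×235/(cos 41.3° + 0.53 sin 41.3°) = 125/1.101 = 113 N.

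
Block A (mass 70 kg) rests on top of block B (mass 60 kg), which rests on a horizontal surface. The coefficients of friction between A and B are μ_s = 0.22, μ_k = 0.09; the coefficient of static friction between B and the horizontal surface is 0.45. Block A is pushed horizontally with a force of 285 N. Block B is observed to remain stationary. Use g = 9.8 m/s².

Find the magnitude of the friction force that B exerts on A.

The normal force B exerts on A is simply A's weight, N₁ = 686 N.
So the A–B interface can sustain at most μ_s N₁ = 150.9 N of static friction.
Since P = 285 N > 150.9 N, A slides on B; the A–B friction is kinetic: f₁ = μ_k N₁ = 0.09×686 = 61.7 N.
By Newton's third law B feels 61.7 N forward from A. With B stationary, the floor's static friction on B balances it: f₂ = 61.7 N (well within μ_s(m_A+m_B)g = 573.3 N).

f ≈ 61.7 N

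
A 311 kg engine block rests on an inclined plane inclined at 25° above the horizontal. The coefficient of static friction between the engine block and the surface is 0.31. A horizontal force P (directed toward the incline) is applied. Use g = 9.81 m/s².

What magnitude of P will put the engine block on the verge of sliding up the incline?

At impending motion up the slope, friction acts down-slope at its limit: f = μ_s N.
Perpendicular to the incline: N = m g cos θ + P sin θ.
Along the incline: P cos θ = m g sin θ + μ_s N = m g sin θ + μ_s (m g cos θ + P sin θ).
Solving, P (cos θ − μ_s sin θ) = m g (sin θ + μ_s cos θ), so P = 311×9.81×(sin 25° + 0.31 cos 25°)/(cos 25° − 0.31 sin 25°) = 3050×0.7036/0.7753 = 2770 N.

P ≈ 2770 N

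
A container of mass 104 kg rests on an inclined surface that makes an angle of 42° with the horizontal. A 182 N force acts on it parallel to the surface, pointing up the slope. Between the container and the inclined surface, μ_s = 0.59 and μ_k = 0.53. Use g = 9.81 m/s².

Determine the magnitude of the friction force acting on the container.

f ≈ 402 N (up the incline)

Perpendicular to the surface, N = m g cos θ = 104·9.81·cos 42° = 758.2 N.
Parallel to the incline, ΣF = 0 gives f = m g sin θ − P = 682.7 − 182 = 500.7 N (up-slope positive).
Static friction can supply at most μ_s N = 447.3 N.
Since |500.7| > 447.3 N, static friction cannot hold it; the container slides down the incline and kinetic friction applies: f = μ_k N = 0.53 × 758.2 = 402 N.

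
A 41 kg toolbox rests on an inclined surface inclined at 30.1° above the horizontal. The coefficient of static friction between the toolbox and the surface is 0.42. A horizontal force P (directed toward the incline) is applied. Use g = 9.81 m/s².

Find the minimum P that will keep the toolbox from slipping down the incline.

P_min ≈ 51.6 N

The toolbox tends to slide down (tan θ > μ_s), so at the point of impending slip friction acts up-slope at its limit: f = μ_s N.
Perpendicular to the incline: N = m g cos θ + P sin θ.
Along the incline: P cos θ + μ_s N = m g sin θ, i.e. P cos θ + μ_s (m g cos θ + P sin θ) = m g sin θ.
Solving, P (cos θ + μ_s sin θ) = m g (sin θ − μ_s cos θ), so P = 402×0.1381/1.076 = 51.6 N.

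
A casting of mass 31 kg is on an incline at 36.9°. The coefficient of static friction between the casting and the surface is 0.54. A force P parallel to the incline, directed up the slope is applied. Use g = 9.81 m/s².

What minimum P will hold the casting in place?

The casting tends to slide down (tan θ > μ_s), so at the point of impending slip friction acts up-slope at its limit: f = μ_s N.
P is parallel to the surface, so N = m g cos θ = 243 N.
Along the incline: P + μ_s N = m g sin θ, so P = 183 − 0.54×243 = 51.3 N.

P_min ≈ 51.3 N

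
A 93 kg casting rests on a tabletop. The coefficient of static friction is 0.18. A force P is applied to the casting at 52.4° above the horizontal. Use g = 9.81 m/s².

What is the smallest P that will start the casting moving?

P ≈ 218 N

N = m g − P sin α (the pull lifts the casting).
At impending slip, P cos α = μ_s N = μ_s (m g − P sin α).
Solving: P (cos α + μ_s sin α) = μ_s m g → P = 0.18×912/(cos 52.4° + 0.18 sin 52.4°) = 164/0.7528 = 218 N.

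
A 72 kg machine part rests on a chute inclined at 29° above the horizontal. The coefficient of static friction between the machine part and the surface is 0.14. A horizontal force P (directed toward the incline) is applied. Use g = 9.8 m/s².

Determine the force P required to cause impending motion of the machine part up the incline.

At impending motion up the slope, friction acts down-slope at its limit: f = μ_s N.
Perpendicular to the incline: N = m g cos θ + P sin θ.
Along the incline: P cos θ = m g sin θ + μ_s N = m g sin θ + μ_s (m g cos θ + P sin θ).
Solving, P (cos θ − μ_s sin θ) = m g (sin θ + μ_s cos θ), so P = 72×9.8×(sin 29° + 0.14 cos 29°)/(cos 29° − 0.14 sin 29°) = 706×0.6073/0.8067 = 531 N.

P ≈ 531 N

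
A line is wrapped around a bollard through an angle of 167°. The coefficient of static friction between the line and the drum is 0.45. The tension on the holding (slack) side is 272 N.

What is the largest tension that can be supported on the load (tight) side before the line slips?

At impending slip the capstan equation gives T₂/T₁ = e^{μβ} with β in radians.
β = 167° × π/180 = 2.915 rad.
e^{μβ} = e^{0.45×2.915} = 3.712.
T₂ = T₁ · e^{μβ} = 272 × 3.712 = 1010 N.

T_max ≈ 1010 N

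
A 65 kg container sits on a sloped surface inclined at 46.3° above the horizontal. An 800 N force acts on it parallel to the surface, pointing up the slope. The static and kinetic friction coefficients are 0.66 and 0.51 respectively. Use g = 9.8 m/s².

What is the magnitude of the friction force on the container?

f ≈ 224 N (down the incline)

Normal force: N = m g cos θ = 65 × 9.8 × cos 46.3° = 440.1 N.
The friction needed for equilibrium is m g sin θ − P = 460.5 − 800 = -339.5 N, measured positive up-slope.
The static-friction ceiling is μ_s N = 0.66 × 440.1 = 290.5 N.
Since |-339.5| > 290.5 N, static friction cannot hold it; the container slides up the incline and kinetic friction applies: f = μ_k N = 0.51 × 440.1 = 224 N.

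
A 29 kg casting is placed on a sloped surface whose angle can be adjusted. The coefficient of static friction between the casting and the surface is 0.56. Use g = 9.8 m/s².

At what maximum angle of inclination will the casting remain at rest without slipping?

θ_max ≈ 29.2°

At the slip threshold, m g sin θ = μ_s · m g cos θ, so tan θ = μ_s.
θ_max = arctan(0.56) = 29.2°.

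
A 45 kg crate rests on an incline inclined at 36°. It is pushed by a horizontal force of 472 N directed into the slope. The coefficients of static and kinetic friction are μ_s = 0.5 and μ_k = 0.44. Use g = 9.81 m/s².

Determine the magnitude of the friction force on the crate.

The horizontal push has a component P sin θ into the surface, so N = m g cos θ + P sin θ = 357.1 + 277.4 = 634.6 N.
Parallel to the incline: P cos θ − m g sin θ = 381.9 − 259.5 = 122.4 N; the friction needed to balance this is 122.4 N acting down the slope.
Maximum static friction: μ_s N = 0.5 × 634.6 = 317.3 N.
Since 122.4 N is within the 317.3 N limit, the crate stays put and friction is exactly 122 N.

f ≈ 122 N (down the incline)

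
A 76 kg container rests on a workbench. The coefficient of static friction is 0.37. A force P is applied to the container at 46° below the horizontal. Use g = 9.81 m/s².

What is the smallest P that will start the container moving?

N = m g + P sin α (the push presses the container into the workbench).
At impending slip, P cos α = μ_s N = μ_s (m g + P sin α).
Solving: P (cos α − μ_s sin α) = μ_s m g → P = 0.37×746/(cos 46° − 0.37 sin 46°) = 276/0.4285 = 644 N.

P ≈ 644 N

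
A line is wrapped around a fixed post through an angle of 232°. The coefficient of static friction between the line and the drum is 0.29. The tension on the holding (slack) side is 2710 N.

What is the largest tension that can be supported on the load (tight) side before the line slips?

At impending slip the capstan equation gives T₂/T₁ = e^{μβ} with β in radians.
β = 232° × π/180 = 4.049 rad.
e^{μβ} = e^{0.29×4.049} = 3.236.
T₂ = T₁ · e^{μβ} = 2710 × 3.236 = 8770 N.

T_max ≈ 8770 N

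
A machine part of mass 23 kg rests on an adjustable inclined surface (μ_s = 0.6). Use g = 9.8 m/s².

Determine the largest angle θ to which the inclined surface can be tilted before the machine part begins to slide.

θ_max ≈ 31°

At the slip threshold, m g sin θ = μ_s · m g cos θ, so tan θ = μ_s.
θ_max = arctan(0.6) = 31°.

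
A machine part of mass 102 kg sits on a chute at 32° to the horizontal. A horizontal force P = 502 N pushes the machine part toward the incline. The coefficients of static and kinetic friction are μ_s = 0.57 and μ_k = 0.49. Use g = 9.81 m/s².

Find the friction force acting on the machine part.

The horizontal push has a component P sin θ into the surface, so N = m g cos θ + P sin θ = 848.6 + 266 = 1115 N.
Along the incline, the net driving force (taking up-slope positive) is P cos θ − m g sin θ = 425.7 − 530.2 = -104.5 N, so equilibrium requires friction f = 104.5 N (up-slope).
Maximum static friction: μ_s N = 0.57 × 1115 = 635.3 N.
|f_req| = 104.5 ≤ 635.3 N → the machine part is in equilibrium; friction equals the required value.

f ≈ 105 N (up the incline)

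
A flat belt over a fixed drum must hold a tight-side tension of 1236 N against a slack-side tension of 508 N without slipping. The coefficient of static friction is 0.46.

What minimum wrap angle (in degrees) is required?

T₂/T₁ = e^{μβ} → β = ln(T₂/T₁)/μ.
β = ln(1236/508)/0.46 = 0.8892/0.46 = 1.933 rad.
In degrees: β = 1.933 × 180/π = 111°.

β_min ≈ 111°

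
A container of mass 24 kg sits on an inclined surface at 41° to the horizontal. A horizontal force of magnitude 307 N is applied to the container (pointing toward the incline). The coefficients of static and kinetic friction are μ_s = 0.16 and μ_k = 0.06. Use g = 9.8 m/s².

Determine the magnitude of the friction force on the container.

Normal direction: N = m g cos θ + P sin θ = 378.9 N.
Along the incline, the net driving force (taking up-slope positive) is P cos θ − m g sin θ = 231.7 − 154.3 = 77.39 N, so equilibrium requires friction f = -77.39 N (down-slope).
Maximum static friction: μ_s N = 0.16 × 378.9 = 60.63 N.
|f_req| = 77.39 > 60.63 N → the container slides up the incline; f = μ_k N = 0.06 × 378.9 = 22.7 N.

f ≈ 22.7 N (down the incline)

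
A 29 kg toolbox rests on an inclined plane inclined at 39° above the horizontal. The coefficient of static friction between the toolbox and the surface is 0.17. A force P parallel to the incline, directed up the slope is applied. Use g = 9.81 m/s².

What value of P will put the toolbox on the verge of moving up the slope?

P ≈ 217 N

At impending motion up the slope, friction acts down-slope at its limit: f = μ_s N.
P is parallel to the surface, so N = m g cos θ = 221 N.
Along the incline: P = m g sin θ + μ_s N = 179 + 0.17×221 = 217 N.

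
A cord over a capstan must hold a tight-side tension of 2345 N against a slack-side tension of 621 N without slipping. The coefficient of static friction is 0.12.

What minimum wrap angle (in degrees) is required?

T₂/T₁ = e^{μβ} → β = ln(T₂/T₁)/μ.
β = ln(2345/621)/0.12 = 1.329/0.12 = 11.07 rad.
In degrees: β = 11.07 × 180/π = 634°.

β_min ≈ 634°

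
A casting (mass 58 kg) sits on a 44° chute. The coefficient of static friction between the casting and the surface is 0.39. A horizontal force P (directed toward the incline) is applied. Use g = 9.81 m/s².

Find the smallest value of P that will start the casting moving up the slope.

P ≈ 1240 N

At impending motion up the slope, friction acts down-slope at its limit: f = μ_s N.
Perpendicular to the incline: N = m g cos θ + P sin θ.
Along the incline: P cos θ = m g sin θ + μ_s N = m g sin θ + μ_s (m g cos θ + P sin θ).
Solving, P (cos θ − μ_s sin θ) = m g (sin θ + μ_s cos θ), so P = 58×9.81×(sin 44° + 0.39 cos 44°)/(cos 44° − 0.39 sin 44°) = 569×0.9752/0.4484 = 1240 N.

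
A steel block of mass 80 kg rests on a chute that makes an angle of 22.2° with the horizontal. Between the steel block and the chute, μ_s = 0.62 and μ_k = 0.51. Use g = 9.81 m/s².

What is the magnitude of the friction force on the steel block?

f ≈ 297 N (up the incline)

Perpendicular to the surface, N = m g cos θ = 80·9.81·cos 22.2° = 726.6 N.
For equilibrium along the incline, friction must balance the weight component: f = m g sin θ = 296.5 N up the slope.
The static-friction ceiling is μ_s N = 0.62 × 726.6 = 450.5 N.
Since |296.5| ≤ 450.5 N, no slip — friction simply equals what equilibrium demands.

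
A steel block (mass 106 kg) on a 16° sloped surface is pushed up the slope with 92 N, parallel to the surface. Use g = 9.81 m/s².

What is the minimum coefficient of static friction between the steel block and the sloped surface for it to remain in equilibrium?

N = m g cos θ = 999.6 N.
Friction must make up the shortfall along the incline: f = m g sin θ − P = 286.6 − 92 = 194.6 N.
At the threshold f = μ_s N, so μ_s,min = 194.6/999.6 = 0.195.

μ_s,min ≈ 0.195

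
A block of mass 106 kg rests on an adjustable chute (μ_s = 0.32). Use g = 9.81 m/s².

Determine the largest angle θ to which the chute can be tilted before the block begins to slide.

θ_max ≈ 17.7°

At the slip threshold, m g sin θ = μ_s · m g cos θ, so tan θ = μ_s.
θ_max = arctan(0.32) = 17.7°.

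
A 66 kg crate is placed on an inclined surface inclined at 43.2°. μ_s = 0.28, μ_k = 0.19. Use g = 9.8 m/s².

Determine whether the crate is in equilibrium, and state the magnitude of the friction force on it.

f ≈ 89.6 N

N = m g cos θ = 471 N.
Down-slope weight component: m g sin θ = 443 N.
μ_s N = 132 N.
443 > 132 N, so it slides; kinetic friction f = μ_k N = 0.19×471 = 89.6 N.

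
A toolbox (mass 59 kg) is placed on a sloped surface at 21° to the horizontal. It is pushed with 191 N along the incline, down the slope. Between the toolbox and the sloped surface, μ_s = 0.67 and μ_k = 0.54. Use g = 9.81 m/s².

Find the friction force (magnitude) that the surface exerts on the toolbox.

Normal force: N = m g cos θ = 59 × 9.81 × cos 21° = 540.3 N.
The friction needed for equilibrium is m g sin θ + P = 207.4 + 191 = 398.4 N, measured positive up-slope.
The static-friction ceiling is μ_s N = 0.67 × 540.3 = 362 N.
Since |398.4| > 362 N, static friction cannot hold it; the toolbox slides down the incline and kinetic friction applies: f = μ_k N = 0.54 × 540.3 = 292 N.

f ≈ 292 N (up the incline)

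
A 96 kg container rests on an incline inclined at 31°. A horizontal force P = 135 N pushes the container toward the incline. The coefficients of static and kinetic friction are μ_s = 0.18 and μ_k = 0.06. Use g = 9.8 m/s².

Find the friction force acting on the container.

f ≈ 52.6 N (up the incline)

The horizontal push has a component P sin θ into the surface, so N = m g cos θ + P sin θ = 806.4 + 69.53 = 876 N.
Along the incline, the net driving force (taking up-slope positive) is P cos θ − m g sin θ = 115.7 − 484.5 = -368.8 N, so equilibrium requires friction f = 368.8 N (up-slope).
The limit of static friction is μ_s N = 157.7 N.
The required 368.8 N exceeds the static limit, so the container slides down-slope and f = μ_k N = 0.06×876 = 52.6 N.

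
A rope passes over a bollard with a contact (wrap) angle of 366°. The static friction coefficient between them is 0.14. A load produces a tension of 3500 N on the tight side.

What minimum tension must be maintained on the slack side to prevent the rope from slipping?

Capstan equation at impending slip: T_tight/T_slack = e^{μβ}.
β = 366° = 6.388 rad; e^{μβ} = e^{0.14×6.388} = 2.446.
T_slack = T_tight / e^{μβ} = 3500 / 2.446 = 1430 N.

T_min ≈ 1430 N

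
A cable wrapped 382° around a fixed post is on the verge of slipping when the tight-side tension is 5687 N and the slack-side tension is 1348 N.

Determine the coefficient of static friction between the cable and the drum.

T₂/T₁ = e^{μβ} → μ = ln(T₂/T₁)/β.
β = 382° = 6.667 rad.
μ = ln(5687/1348)/6.667 = ln(4.219)/6.667 = 0.216.

μ ≈ 0.216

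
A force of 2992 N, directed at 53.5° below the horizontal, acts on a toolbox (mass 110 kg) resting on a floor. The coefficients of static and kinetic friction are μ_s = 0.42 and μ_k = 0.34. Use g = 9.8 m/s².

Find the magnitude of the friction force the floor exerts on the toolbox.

Vertical equilibrium gives N = m g + P sin α = 3483 N.
The horizontal driving force is P cos α = 1780 N, so equilibrium needs friction f = 1780 N.
μ_s N = 0.42 × 3483 = 1463 N.
1780 > 1463 N → the toolbox slides; f = μ_k N = 0.34×3483 = 1180 N.

f ≈ 1180 N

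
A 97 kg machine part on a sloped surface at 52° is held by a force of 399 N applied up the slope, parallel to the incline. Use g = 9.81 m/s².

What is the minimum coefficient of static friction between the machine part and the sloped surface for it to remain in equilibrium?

N = m g cos θ = 585.8 N.
Friction must make up the shortfall along the incline: f = m g sin θ − P = 749.8 − 399 = 350.8 N.
At the threshold f = μ_s N, so μ_s,min = 350.8/585.8 = 0.599.

μ_s,min ≈ 0.599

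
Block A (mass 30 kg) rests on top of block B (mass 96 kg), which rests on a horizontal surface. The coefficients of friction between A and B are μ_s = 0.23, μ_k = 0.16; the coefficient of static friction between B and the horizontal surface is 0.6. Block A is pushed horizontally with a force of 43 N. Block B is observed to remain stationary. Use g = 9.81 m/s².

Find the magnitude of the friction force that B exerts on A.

Between the blocks, N₁ = m_A g = 294.3 N.
So the A–B interface can sustain at most μ_s N₁ = 67.69 N of static friction.
Since P = 43 N ≤ 67.69 N, A does not slip on B; friction on A equals P = 43 N.
By Newton's third law B feels 43 N forward from A. With B stationary, the floor's static friction on B balances it: f₂ = 43 N (well within μ_s(m_A+m_B)g = 741.6 N).

f ≈ 43 N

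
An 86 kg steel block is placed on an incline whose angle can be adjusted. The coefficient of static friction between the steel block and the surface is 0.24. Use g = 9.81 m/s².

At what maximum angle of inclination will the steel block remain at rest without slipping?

At the slip threshold, m g sin θ = μ_s · m g cos θ, so tan θ = μ_s.
θ_max = arctan(0.24) = 13.5°.

θ_max ≈ 13.5°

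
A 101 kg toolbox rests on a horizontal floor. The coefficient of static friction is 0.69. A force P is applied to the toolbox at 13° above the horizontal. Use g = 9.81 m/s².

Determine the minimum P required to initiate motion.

N = m g − P sin α (the pull lifts the toolbox).
At impending slip, P cos α = μ_s N = μ_s (m g − P sin α).
Solving: P (cos α + μ_s sin α) = μ_s m g → P = 0.69×991/(cos 13° + 0.69 sin 13°) = 684/1.13 = 605 N.

P ≈ 605 N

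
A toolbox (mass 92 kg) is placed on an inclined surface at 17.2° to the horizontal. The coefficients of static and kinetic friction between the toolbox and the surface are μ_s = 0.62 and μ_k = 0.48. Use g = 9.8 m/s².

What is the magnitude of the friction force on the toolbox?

The normal reaction is N = m g cos θ = 861.3 N.
Along the slope the weight component is m g sin θ = 266.6 N; friction must supply exactly this, acting up-slope.
The static-friction ceiling is μ_s N = 0.62 × 861.3 = 534 N.
Since |266.6| ≤ 534 N, the toolbox remains in static equilibrium and friction takes exactly the required value.

f ≈ 267 N (up the incline)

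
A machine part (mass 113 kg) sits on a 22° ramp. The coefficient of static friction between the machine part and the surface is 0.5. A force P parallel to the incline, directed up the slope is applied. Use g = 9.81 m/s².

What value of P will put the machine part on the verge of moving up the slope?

At impending motion up the slope, friction acts down-slope at its limit: f = μ_s N.
P is parallel to the surface, so N = m g cos θ = 1030 N.
Along the incline: P = m g sin θ + μ_s N = 415 + 0.5×1030 = 929 N.

P ≈ 929 N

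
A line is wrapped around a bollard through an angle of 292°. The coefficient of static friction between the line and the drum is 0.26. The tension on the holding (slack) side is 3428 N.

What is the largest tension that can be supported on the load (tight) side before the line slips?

T_max ≈ 12900 N

At impending slip the capstan equation gives T₂/T₁ = e^{μβ} with β in radians.
β = 292° × π/180 = 5.096 rad.
e^{μβ} = e^{0.26×5.096} = 3.762.
T₂ = T₁ · e^{μβ} = 3428 × 3.762 = 12900 N.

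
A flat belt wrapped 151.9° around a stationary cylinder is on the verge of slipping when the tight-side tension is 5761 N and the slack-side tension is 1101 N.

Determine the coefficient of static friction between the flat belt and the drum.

T₂/T₁ = e^{μβ} → μ = ln(T₂/T₁)/β.
β = 151.9° = 2.651 rad.
μ = ln(5761/1101)/2.651 = ln(5.233)/2.651 = 0.624.

μ ≈ 0.624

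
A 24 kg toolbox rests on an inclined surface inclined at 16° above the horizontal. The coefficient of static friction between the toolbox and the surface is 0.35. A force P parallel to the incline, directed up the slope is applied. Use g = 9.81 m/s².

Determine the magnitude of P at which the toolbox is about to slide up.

At impending motion up the slope, friction acts down-slope at its limit: f = μ_s N.
P is parallel to the surface, so N = m g cos θ = 226 N.
Along the incline: P = m g sin θ + μ_s N = 64.9 + 0.35×226 = 144 N.

P ≈ 144 N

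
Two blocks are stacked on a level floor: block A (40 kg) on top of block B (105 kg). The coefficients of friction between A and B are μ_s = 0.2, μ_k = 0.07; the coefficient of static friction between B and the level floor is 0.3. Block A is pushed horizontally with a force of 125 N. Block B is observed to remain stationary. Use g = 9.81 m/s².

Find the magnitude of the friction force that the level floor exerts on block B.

The normal force B exerts on A is simply A's weight, N₁ = 392.4 N.
So the A–B interface can sustain at most μ_s N₁ = 78.48 N of static friction.
P = 125 N exceeds that limit, so A slips over B and the interface friction becomes kinetic: f₁ = μ_k N₁ = 0.07×392.4 = 27.5 N.
By Newton's third law B feels 27.5 N forward from A. With B stationary, the floor's static friction on B balances it: f₂ = 27.5 N (well within μ_s(m_A+m_B)g = 426.7 N).

f ≈ 27.5 N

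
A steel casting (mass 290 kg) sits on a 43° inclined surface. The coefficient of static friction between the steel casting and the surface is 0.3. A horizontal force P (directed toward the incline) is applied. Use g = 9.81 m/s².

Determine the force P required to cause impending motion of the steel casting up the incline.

At impending motion up the slope, friction acts down-slope at its limit: f = μ_s N.
Perpendicular to the incline: N = m g cos θ + P sin θ.
Along the incline: P cos θ = m g sin θ + μ_s N = m g sin θ + μ_s (m g cos θ + P sin θ).
Solving, P (cos θ − μ_s sin θ) = m g (sin θ + μ_s cos θ), so P = 290×9.81×(sin 43° + 0.3 cos 43°)/(cos 43° − 0.3 sin 43°) = 2840×0.9014/0.5268 = 4870 N.

P ≈ 4870 N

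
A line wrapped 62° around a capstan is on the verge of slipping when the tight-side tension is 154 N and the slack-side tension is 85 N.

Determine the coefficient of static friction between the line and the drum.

μ ≈ 0.549

T₂/T₁ = e^{μβ} → μ = ln(T₂/T₁)/β.
β = 62° = 1.082 rad.
μ = ln(154/85)/1.082 = ln(1.812)/1.082 = 0.549.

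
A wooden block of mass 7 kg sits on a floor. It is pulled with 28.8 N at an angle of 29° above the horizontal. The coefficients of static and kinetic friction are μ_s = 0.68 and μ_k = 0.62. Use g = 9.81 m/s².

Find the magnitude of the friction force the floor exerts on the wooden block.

N = m g − P sin α = 68.67 − 28.8×sin 29° = 54.71 N.
For equilibrium, f = P cos α = 28.8×cos 29° = 25.19 N.
μ_s N = 0.68 × 54.71 = 37.2 N.
Since 25.19 N does not exceed the limit, the wooden block stays at rest and f = 25.2 N.

f ≈ 25.2 N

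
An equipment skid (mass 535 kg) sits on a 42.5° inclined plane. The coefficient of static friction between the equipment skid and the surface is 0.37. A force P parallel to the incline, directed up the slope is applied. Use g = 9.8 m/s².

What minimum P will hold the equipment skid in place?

P_min ≈ 2110 N

The equipment skid tends to slide down (tan θ > μ_s), so at the point of impending slip friction acts up-slope at its limit: f = μ_s N.
P is parallel to the surface, so N = m g cos θ = 3870 N.
Along the incline: P + μ_s N = m g sin θ, so P = 3540 − 0.37×3870 = 2110 N.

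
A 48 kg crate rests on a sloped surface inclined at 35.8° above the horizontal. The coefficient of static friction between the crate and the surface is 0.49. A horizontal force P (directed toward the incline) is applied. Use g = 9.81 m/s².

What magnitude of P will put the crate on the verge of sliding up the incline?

P ≈ 882 N

At impending motion up the slope, friction acts down-slope at its limit: f = μ_s N.
Perpendicular to the incline: N = m g cos θ + P sin θ.
Along the incline: P cos θ = m g sin θ + μ_s N = m g sin θ + μ_s (m g cos θ + P sin θ).
Solving, P (cos θ − μ_s sin θ) = m g (sin θ + μ_s cos θ), so P = 48×9.81×(sin 35.8° + 0.49 cos 35.8°)/(cos 35.8° − 0.49 sin 35.8°) = 471×0.9824/0.5244 = 882 N.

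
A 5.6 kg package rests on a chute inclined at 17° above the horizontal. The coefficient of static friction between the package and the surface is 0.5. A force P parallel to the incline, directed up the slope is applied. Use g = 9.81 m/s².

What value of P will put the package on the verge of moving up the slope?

P ≈ 42.3 N

At impending motion up the slope, friction acts down-slope at its limit: f = μ_s N.
P is parallel to the surface, so N = m g cos θ = 52.5 N.
Along the incline: P = m g sin θ + μ_s N = 16.1 + 0.5×52.5 = 42.3 N.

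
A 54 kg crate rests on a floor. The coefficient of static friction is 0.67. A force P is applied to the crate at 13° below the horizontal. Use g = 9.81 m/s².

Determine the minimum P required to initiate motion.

N = m g + P sin α (the push presses the crate into the floor).
At impending slip, P cos α = μ_s N = μ_s (m g + P sin α).
Solving: P (cos α − μ_s sin α) = μ_s m g → P = 0.67×530/(cos 13° − 0.67 sin 13°) = 355/0.8237 = 431 N.

P ≈ 431 N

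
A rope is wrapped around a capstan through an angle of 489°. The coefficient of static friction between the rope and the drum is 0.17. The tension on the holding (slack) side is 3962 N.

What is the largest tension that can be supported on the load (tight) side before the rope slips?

T_max ≈ 16900 N

At impending slip the capstan equation gives T₂/T₁ = e^{μβ} with β in radians.
β = 489° × π/180 = 8.535 rad.
e^{μβ} = e^{0.17×8.535} = 4.267.
T₂ = T₁ · e^{μβ} = 3962 × 4.267 = 16900 N.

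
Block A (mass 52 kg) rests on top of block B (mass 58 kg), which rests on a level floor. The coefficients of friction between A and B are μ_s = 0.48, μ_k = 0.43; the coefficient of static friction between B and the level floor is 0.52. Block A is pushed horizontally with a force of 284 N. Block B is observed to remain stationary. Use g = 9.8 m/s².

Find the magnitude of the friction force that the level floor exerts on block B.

Normal force at the A–B interface: N₁ = m_A g = 509.6 N.
So the A–B interface can sustain at most μ_s N₁ = 244.6 N of static friction.
P = 284 N exceeds that limit, so A slips over B and the interface friction becomes kinetic: f₁ = μ_k N₁ = 0.43×509.6 = 219 N.
B experiences an equal 219 N forward from A (third law). B is in equilibrium, so the floor supplies f₂ = 219 N of static friction (limit μ_s(m_A+m_B)g = 560.6 N, not exceeded).

f ≈ 219 N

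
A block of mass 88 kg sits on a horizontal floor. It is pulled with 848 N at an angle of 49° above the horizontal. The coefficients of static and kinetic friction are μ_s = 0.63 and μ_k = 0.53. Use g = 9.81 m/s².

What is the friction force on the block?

Vertical equilibrium gives N = m g − P sin α = 223.3 N.
Horizontally, friction must balance P cos α = 556.3 N.
The static-friction limit is μ_s N = 140.7 N.
The required friction exceeds μ_s N, so the block moves and f = μ_k N = 118 N.

f ≈ 118 N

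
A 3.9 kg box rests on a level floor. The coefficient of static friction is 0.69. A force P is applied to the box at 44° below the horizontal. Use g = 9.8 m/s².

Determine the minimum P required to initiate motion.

N = m g + P sin α (the push presses the box into the level floor).
At impending slip, P cos α = μ_s N = μ_s (m g + P sin α).
Solving: P (cos α − μ_s sin α) = μ_s m g → P = 0.69×38.2/(cos 44° − 0.69 sin 44°) = 26.4/0.24 = 110 N.

P ≈ 110 N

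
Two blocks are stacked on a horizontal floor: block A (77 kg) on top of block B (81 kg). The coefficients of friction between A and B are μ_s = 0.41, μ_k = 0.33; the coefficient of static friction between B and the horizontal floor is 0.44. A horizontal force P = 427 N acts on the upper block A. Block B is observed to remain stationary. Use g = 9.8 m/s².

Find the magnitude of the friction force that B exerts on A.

f ≈ 249 N

Normal force at the A–B interface: N₁ = m_A g = 754.6 N.
So the A–B interface can sustain at most μ_s N₁ = 309.4 N of static friction.
Since P = 427 N > 309.4 N, A slides on B; the A–B friction is kinetic: f₁ = μ_k N₁ = 0.33×754.6 = 249 N.
By Newton's third law B feels 249 N forward from A. With B stationary, the floor's static friction on B balances it: f₂ = 249 N (well within μ_s(m_A+m_B)g = 681.3 N).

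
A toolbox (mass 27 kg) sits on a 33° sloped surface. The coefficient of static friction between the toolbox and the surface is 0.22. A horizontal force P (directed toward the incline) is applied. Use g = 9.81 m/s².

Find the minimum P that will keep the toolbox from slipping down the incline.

P_min ≈ 99.5 N

The toolbox tends to slide down (tan θ > μ_s), so at the point of impending slip friction acts up-slope at its limit: f = μ_s N.
Perpendicular to the incline: N = m g cos θ + P sin θ.
Along the incline: P cos θ + μ_s N = m g sin θ, i.e. P cos θ + μ_s (m g cos θ + P sin θ) = m g sin θ.
Solving, P (cos θ + μ_s sin θ) = m g (sin θ − μ_s cos θ), so P = 265×0.3601/0.9585 = 99.5 N.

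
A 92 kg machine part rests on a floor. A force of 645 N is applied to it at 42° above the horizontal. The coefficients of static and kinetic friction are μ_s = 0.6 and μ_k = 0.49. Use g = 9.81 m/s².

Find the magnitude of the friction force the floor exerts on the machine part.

Vertical equilibrium gives N = m g − P sin α = 470.9 N.
For equilibrium, f = P cos α = 645×cos 42° = 479.3 N.
The static-friction limit is μ_s N = 282.6 N.
479.3 > 282.6 N → the machine part slides; f = μ_k N = 0.49×470.9 = 231 N.

f ≈ 231 N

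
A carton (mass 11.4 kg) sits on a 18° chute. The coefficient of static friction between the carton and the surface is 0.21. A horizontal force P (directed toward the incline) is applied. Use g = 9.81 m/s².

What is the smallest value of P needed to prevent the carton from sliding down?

P_min ≈ 12 N

The carton tends to slide down (tan θ > μ_s), so at the point of impending slip friction acts up-slope at its limit: f = μ_s N.
Perpendicular to the incline: N = m g cos θ + P sin θ.
Along the incline: P cos θ + μ_s N = m g sin θ, i.e. P cos θ + μ_s (m g cos θ + P sin θ) = m g sin θ.
Solving, P (cos θ + μ_s sin θ) = m g (sin θ − μ_s cos θ), so P = 112×0.1093/1.016 = 12 N.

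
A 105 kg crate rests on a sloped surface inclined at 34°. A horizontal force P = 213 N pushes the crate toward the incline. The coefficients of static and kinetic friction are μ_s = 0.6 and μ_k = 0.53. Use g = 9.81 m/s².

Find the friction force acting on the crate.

Resolve perpendicular to the incline: N = m g cos θ + P sin θ = 105×9.81×cos 34° + 213×sin 34° = 973.1 N.
Along the incline, the net driving force (taking up-slope positive) is P cos θ − m g sin θ = 176.6 − 576 = -399.4 N, so equilibrium requires friction f = 399.4 N (up-slope).
Maximum static friction: μ_s N = 0.6 × 973.1 = 583.8 N.
Since 399.4 N is within the 583.8 N limit, the crate stays put and friction is exactly 399 N.

f ≈ 399 N (up the incline)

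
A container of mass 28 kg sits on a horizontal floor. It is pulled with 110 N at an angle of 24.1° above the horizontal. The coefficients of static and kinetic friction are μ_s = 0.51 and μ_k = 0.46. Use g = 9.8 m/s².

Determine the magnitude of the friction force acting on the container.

f ≈ 100 N

N = m g − P sin α = 274.4 − 110×sin 24.1° = 229.5 N.
Horizontally, friction must balance P cos α = 100.4 N.
μ_s N = 0.51 × 229.5 = 117 N.
100.4 ≤ 117 N → static; friction equals the required 100 N.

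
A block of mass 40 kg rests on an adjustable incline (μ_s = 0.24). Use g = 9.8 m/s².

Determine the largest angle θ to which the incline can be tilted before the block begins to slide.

θ_max ≈ 13.5°

At the slip threshold, m g sin θ = μ_s · m g cos θ, so tan θ = μ_s.
θ_max = arctan(0.24) = 13.5°.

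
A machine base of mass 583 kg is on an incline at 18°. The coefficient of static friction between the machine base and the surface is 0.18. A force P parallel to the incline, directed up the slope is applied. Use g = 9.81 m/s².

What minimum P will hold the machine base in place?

P_min ≈ 788 N

The machine base tends to slide down (tan θ > μ_s), so at the point of impending slip friction acts up-slope at its limit: f = μ_s N.
P is parallel to the surface, so N = m g cos θ = 5440 N.
Along the incline: P + μ_s N = m g sin θ, so P = 1770 − 0.18×5440 = 788 N.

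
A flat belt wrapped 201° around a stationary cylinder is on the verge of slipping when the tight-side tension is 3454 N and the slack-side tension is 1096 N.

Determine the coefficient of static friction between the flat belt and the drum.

μ ≈ 0.327

T₂/T₁ = e^{μβ} → μ = ln(T₂/T₁)/β.
β = 201° = 3.508 rad.
μ = ln(3454/1096)/3.508 = ln(3.151)/3.508 = 0.327.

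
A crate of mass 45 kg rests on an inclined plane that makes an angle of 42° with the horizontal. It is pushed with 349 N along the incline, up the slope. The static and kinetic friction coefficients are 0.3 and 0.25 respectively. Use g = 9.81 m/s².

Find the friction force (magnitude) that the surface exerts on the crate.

f ≈ 53.6 N (down the incline)

The normal reaction is N = m g cos θ = 328.1 N.
The friction needed for equilibrium is m g sin θ − P = 295.4 − 349 = -53.61 N, measured positive up-slope.
The static-friction ceiling is μ_s N = 0.3 × 328.1 = 98.42 N.
Since |-53.61| ≤ 98.42 N, no slip — friction simply equals what equilibrium demands.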